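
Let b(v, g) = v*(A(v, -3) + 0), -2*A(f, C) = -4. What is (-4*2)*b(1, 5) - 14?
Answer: -30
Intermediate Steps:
A(f, C) = 2 (A(f, C) = -½*(-4) = 2)
b(v, g) = 2*v (b(v, g) = v*(2 + 0) = v*2 = 2*v)
(-4*2)*b(1, 5) - 14 = (-4*2)*(2*1) - 14 = -8*2 - 14 = -16 - 14 = -30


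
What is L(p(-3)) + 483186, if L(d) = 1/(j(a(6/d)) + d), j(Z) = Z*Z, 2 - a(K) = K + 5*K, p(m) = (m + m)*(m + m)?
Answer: 17877883/37 ≈ 4.8319e+5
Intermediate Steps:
p(m) = 4*m² (p(m) = (2*m)*(2*m) = 4*m²)
a(K) = 2 - 6*K (a(K) = 2 - (K + 5*K) = 2 - 6*K)
j(Z) = Z²
L(d) = 1/(d + (2 - 36/d)²) (L(d) = 1/((2 - 36/d)² + d) = 1/(d + (2 - 36/d)²))
L(p(-3)) + 483186 = (4*(-3)²)²/((4*(-3)²)³ + 4*(-18 + 4*(-3)²)²) + 483186 = (4*9)²/((4*9)³ + 4*(-18 + 4*9)²) + 483186 = 36²/(36³ + 4*(-18 + 36)²) + 483186 = 1296/(46656 + 4*18²) + 483186 = 1296/(46656 + 4*324) + 483186 = 1296/(46656 + 1296) + 483186 = 1296/47952 + 483186 = 1296*(1/47952) + 483186 = 1/37 + 483186 = 17877883/37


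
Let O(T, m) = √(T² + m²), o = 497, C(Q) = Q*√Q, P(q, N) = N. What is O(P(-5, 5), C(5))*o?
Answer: 2485*√6 ≈ 6087.0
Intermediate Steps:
C(Q) = Q^(3/2)
O(P(-5, 5), C(5))*o = √(5² + (5^(3/2))²)*497 = √(25 + (5*√5)²)*497 = √(25 + 125)*497 = √150*497 = (5*√6)*497 = 2485*√6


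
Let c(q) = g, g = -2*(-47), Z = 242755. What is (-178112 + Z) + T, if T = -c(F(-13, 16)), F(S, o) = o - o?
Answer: 64549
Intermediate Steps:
F(S, o) = 0
g = 94
c(q) = 94
T = -94 (T = -1*94 = -94)
(-178112 + Z) + T = (-178112 + 242755) - 94 = 64643 - 94 = 64549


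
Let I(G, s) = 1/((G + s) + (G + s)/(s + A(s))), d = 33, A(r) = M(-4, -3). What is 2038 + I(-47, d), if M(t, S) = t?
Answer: 855931/420 ≈ 2037.9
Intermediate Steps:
A(r) = -4
I(G, s) = 1/(G + s + (G + s)/(-4 + s)) (I(G, s) = 1/((G + s) + (G + s)/(s - 4)) = 1/((G + s) + (G + s)/(-4 + s)) = 1/(G + s + (G + s)/(-4 + s)))
2038 + I(-47, d) = 2038 + (-4 + 33)/(33**2 - 3*(-47) - 3*33 - 47*33) = 2038 + 29/(1089 + 141 - 99 - 1551) = 2038 + 29/(-420) = 2038 - 1/420*29 = 2038 - 29/420 = 855931/420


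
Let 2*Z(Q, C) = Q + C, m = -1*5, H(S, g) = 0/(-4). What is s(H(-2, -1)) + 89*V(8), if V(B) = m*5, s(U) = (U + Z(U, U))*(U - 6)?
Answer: -2225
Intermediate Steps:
H(S, g) = 0 (H(S, g) = 0*(-¼) = 0)
m = -5
Z(Q, C) = C/2 + Q/2 (Z(Q, C) = (Q + C)/2 = (C + Q)/2 = C/2 + Q/2)
s(U) = 2*U*(-6 + U) (s(U) = (U + (U/2 + U/2))*(U - 6) = (U + U)*(-6 + U) = (2*U)*(-6 + U) = 2*U*(-6 + U))
V(B) = -25 (V(B) = -5*5 = -25)
s(H(-2, -1)) + 89*V(8) = 2*0*(-6 + 0) + 89*(-25) = 2*0*(-6) - 2225 = 0 - 2225 = -2225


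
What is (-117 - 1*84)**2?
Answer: 40401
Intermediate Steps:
(-117 - 1*84)**2 = (-117 - 84)**2 = (-201)**2 = 40401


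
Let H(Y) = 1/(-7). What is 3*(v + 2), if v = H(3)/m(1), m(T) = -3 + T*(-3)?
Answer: 85/14 ≈ 6.0714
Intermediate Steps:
H(Y) = -1/7
m(T) = -3 - 3*T
v = 1/42 (v = -1/(7*(-3 - 3*1)) = -1/(7*(-3 - 3)) = -1/7/(-6) = -1/7*(-1/6) = 1/42 ≈ 0.023810)
3*(v + 2) = 3*(1/42 + 2) = 3*(85/42) = 85/14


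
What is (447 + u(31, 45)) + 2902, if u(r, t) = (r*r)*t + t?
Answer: 46639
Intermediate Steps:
u(r, t) = t + t*r**2 (u(r, t) = r**2*t + t = t*r**2 + t = t + t*r**2)
(447 + u(31, 45)) + 2902 = (447 + 45*(1 + 31**2)) + 2902 = (447 + 45*(1 + 961)) + 2902 = (447 + 45*962) + 2902 = (447 + 43290) + 2902 = 43737 + 2902 = 46639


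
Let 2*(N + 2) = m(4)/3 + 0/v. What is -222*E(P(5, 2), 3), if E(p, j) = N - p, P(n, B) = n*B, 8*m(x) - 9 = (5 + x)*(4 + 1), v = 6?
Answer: 9657/4 ≈ 2414.3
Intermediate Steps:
m(x) = 17/4 + 5*x/8 (m(x) = 9/8 + ((5 + x)*(4 + 1))/8 = 9/8 + ((5 + x)*5)/8 = 9/8 + (25 + 5*x)/8 = 9/8 + (25/8 + 5*x/8) = 17/4 + 5*x/8)
P(n, B) = B*n
N = -7/8 (N = -2 + ((17/4 + (5/8)*4)/3 + 0/6)/2 = -2 + ((17/4 + 5/2)*(⅓) + 0*(⅙))/2 = -2 + ((27/4)*(⅓) + 0)/2 = -2 + (9/4 + 0)/2 = -2 + (½)*(9/4) = -2 + 9/8 = -7/8 ≈ -0.87500)
E(p, j) = -7/8 - p
-222*E(P(5, 2), 3) = -222*(-7/8 - 2*5) = -222*(-7/8 - 1*10) = -222*(-7/8 - 10) = -222*(-87/8) = 9657/4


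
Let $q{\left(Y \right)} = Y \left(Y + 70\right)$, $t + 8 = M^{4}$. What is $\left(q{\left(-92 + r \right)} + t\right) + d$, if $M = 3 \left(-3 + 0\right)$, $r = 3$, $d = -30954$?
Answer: $-22710$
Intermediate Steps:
$M = -9$ ($M = 3 \left(-3\right) = -9$)
$t = 6553$ ($t = -8 + \left(-9\right)^{4} = -8 + 6561 = 6553$)
$q{\left(Y \right)} = Y \left(70 + Y\right)$
$\left(q{\left(-92 + r \right)} + t\right) + d = \left(\left(-92 + 3\right) \left(70 + \left(-92 + 3\right)\right) + 6553\right) - 30954 = \left(- 89 \left(70 - 89\right) + 6553\right) - 30954 = \left(\left(-89\right) \left(-19\right) + 6553\right) - 30954 = \left(1691 + 6553\right) - 30954 = 8244 - 30954 = -22710$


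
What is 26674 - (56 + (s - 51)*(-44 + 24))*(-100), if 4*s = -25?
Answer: 146774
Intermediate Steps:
s = -25/4 (s = (¼)*(-25) = -25/4 ≈ -6.2500)
26674 - (56 + (s - 51)*(-44 + 24))*(-100) = 26674 - (56 + (-25/4 - 51)*(-44 + 24))*(-100) = 26674 - (56 - 229/4*(-20))*(-100) = 26674 - (56 + 1145)*(-100) = 26674 - 1201*(-100) = 26674 - 1*(-120100) = 26674 + 120100 = 146774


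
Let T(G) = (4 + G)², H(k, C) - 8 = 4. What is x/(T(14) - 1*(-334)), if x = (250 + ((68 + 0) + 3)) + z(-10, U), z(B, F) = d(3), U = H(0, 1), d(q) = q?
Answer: 162/329 ≈ 0.49240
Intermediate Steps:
H(k, C) = 12 (H(k, C) = 8 + 4 = 12)
U = 12
z(B, F) = 3
x = 324 (x = (250 + ((68 + 0) + 3)) + 3 = (250 + (68 + 3)) + 3 = (250 + 71) + 3 = 321 + 3 = 324)
x/(T(14) - 1*(-334)) = 324/((4 + 14)² - 1*(-334)) = 324/(18² + 334) = 324/(324 + 334) = 324/658 = 324*(1/658) = 162/329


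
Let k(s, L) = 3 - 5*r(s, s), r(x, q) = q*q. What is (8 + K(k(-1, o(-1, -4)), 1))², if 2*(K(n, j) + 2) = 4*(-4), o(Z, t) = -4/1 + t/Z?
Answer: 4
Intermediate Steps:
r(x, q) = q²
o(Z, t) = -4 + t/Z (o(Z, t) = -4*1 + t/Z = -4 + t/Z)
k(s, L) = 3 - 5*s²
K(n, j) = -10 (K(n, j) = -2 + (4*(-4))/2 = -2 + (½)*(-16) = -2 - 8 = -10)
(8 + K(k(-1, o(-1, -4)), 1))² = (8 - 10)² = (-2)² = 4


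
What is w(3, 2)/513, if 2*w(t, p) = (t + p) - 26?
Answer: -7/342 ≈ -0.020468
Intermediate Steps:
w(t, p) = -13 + p/2 + t/2 (w(t, p) = ((t + p) - 26)/2 = ((p + t) - 26)/2 = (-26 + p + t)/2 = -13 + p/2 + t/2)
w(3, 2)/513 = (-13 + (1/2)*2 + (1/2)*3)/513 = (-13 + 1 + 3/2)*(1/513) = -21/2*1/513 = -7/342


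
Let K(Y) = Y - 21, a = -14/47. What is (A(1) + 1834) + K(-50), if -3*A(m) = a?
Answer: 248597/141 ≈ 1763.1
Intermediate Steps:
a = -14/47 (a = -14*1/47 = -14/47 ≈ -0.29787)
A(m) = 14/141 (A(m) = -⅓*(-14/47) = 14/141)
K(Y) = -21 + Y
(A(1) + 1834) + K(-50) = (14/141 + 1834) + (-21 - 50) = 258608/141 - 71 = 248597/141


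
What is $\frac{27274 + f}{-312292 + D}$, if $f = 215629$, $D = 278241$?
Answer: $- \frac{242903}{34051} \approx -7.1335$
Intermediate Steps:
$\frac{27274 + f}{-312292 + D} = \frac{27274 + 215629}{-312292 + 278241} = \frac{242903}{-34051} = 242903 \left(- \frac{1}{34051}\right) = - \frac{242903}{34051}$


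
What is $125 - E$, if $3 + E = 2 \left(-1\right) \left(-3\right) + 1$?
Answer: $121$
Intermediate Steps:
$E = 4$ ($E = -3 + \left(2 \left(-1\right) \left(-3\right) + 1\right) = -3 + \left(\left(-2\right) \left(-3\right) + 1\right) = -3 + \left(6 + 1\right) = -3 + 7 = 4$)
$125 - E = 125 - 4 = 121$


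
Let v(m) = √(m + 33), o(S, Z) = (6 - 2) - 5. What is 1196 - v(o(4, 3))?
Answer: 1196 - 4*√2 ≈ 1190.3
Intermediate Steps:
o(S, Z) = -1 (o(S, Z) = 4 - 5 = -1)
v(m) = √(33 + m)
1196 - v(o(4, 3)) = 1196 - √(33 - 1) = 1196 - √32 = 1196 - 4*√2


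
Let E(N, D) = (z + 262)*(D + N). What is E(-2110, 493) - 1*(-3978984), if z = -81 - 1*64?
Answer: 3789795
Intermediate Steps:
z = -145 (z = -81 - 64 = -145)
E(N, D) = 117*D + 117*N (E(N, D) = (-145 + 262)*(D + N) = 117*(D + N) = 117*D + 117*N)
E(-2110, 493) - 1*(-3978984) = (117*493 + 117*(-2110)) - 1*(-3978984) = (57681 - 246870) + 3978984 = -189189 + 3978984 = 3789795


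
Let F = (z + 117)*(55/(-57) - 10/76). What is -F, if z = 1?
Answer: 7375/57 ≈ 129.39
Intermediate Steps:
F = -7375/57 (F = (1 + 117)*(55/(-57) - 10/76) = 118*(55*(-1/57) - 10*1/76) = 118*(-55/57 - 5/38) = 118*(-125/114) = -7375/57 ≈ -129.39)
-F = -1*(-7375/57) = 7375/57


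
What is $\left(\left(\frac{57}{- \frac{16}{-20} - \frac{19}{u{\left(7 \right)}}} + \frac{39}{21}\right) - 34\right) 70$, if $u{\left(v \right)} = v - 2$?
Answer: $-3580$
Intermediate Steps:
$u{\left(v \right)} = -2 + v$ ($u{\left(v \right)} = v - 2 = -2 + v$)
$\left(\left(\frac{57}{- \frac{16}{-20} - \frac{19}{u{\left(7 \right)}}} + \frac{39}{21}\right) - 34\right) 70 = \left(\left(\frac{57}{- \frac{16}{-20} - \frac{19}{-2 + 7}} + \frac{39}{21}\right) - 34\right) 70 = \left(\left(\frac{57}{\left(-16\right) \left(- \frac{1}{20}\right) - \frac{19}{5}} + 39 \cdot \frac{1}{21}\right) - 34\right) 70 = \left(\left(\frac{57}{\frac{4}{5} - \frac{19}{5}} + \frac{13}{7}\right) - 34\right) 70 = \left(\left(\frac{57}{-3} + \frac{13}{7}\right) - 34\right) 70 = \left(\left(57 \left(- \frac{1}{3}\right) + \frac{13}{7}\right) - 34\right) 70 = \left(\left(-19 + \frac{13}{7}\right) - 34\right) 70 = \left(- \frac{120}{7} - 34\right) 70 = \left(- \frac{358}{7}\right) 70 = -3580$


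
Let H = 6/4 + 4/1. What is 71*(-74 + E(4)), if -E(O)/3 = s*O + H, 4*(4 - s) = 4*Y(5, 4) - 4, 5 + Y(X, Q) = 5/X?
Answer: -28187/2 ≈ -14094.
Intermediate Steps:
Y(X, Q) = -5 + 5/X
H = 11/2 (H = 6*(¼) + 4*1 = 3/2 + 4 = 11/2 ≈ 5.5000)
s = 9 (s = 4 - (4*(-5 + 5/5) - 4)/4 = 4 - (4*(-5 + 5*(⅕)) - 4)/4 = 4 - (4*(-5 + 1) - 4)/4 = 4 - (4*(-4) - 4)/4 = 4 - (-16 - 4)/4 = 4 - ¼*(-20) = 4 + 5 = 9)
E(O) = -33/2 - 27*O (E(O) = -3*(9*O + 11/2) = -3*(11/2 + 9*O) = -33/2 - 27*O)
71*(-74 + E(4)) = 71*(-74 + (-33/2 - 27*4)) = 71*(-74 + (-33/2 - 108)) = 71*(-74 - 249/2) = 71*(-397/2) = -28187/2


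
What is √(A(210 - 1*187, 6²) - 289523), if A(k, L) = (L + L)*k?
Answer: I*√287867 ≈ 536.53*I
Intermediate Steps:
A(k, L) = 2*L*k (A(k, L) = (2*L)*k = 2*L*k)
√(A(210 - 1*187, 6²) - 289523) = √(2*6²*(210 - 1*187) - 289523) = √(2*36*(210 - 187) - 289523) = √(2*36*23 - 289523) = √(1656 - 289523) = √(-287867) = I*√287867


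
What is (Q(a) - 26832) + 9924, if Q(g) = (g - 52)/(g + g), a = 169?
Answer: -439599/26 ≈ -16908.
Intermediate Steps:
Q(g) = (-52 + g)/(2*g) (Q(g) = (-52 + g)/((2*g)) = (-52 + g)*(1/(2*g)) = (-52 + g)/(2*g))
(Q(a) - 26832) + 9924 = ((½)*(-52 + 169)/169 - 26832) + 9924 = ((½)*(1/169)*117 - 26832) + 9924 = (9/26 - 26832) + 9924 = -697623/26 + 9924 = -439599/26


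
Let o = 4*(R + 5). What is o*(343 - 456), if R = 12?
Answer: -7684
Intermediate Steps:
o = 68 (o = 4*(12 + 5) = 4*17 = 68)
o*(343 - 456) = 68*(343 - 456) = 68*(-113) = -7684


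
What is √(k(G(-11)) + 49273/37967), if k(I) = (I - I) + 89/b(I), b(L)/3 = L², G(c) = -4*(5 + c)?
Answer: √10082836240107/2733624 ≈ 1.1616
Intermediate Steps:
G(c) = -20 - 4*c
b(L) = 3*L²
k(I) = 89/(3*I²) (k(I) = (I - I) + 89/((3*I²)) = 0 + 89*(1/(3*I²)) = 0 + 89/(3*I²) = 89/(3*I²))
√(k(G(-11)) + 49273/37967) = √(89/(3*(-20 - 4*(-11))²) + 49273/37967) = √(89/(3*(-20 + 44)²) + 49273*(1/37967)) = √((89/3)/24² + 49273/37967) = √((89/3)*(1/576) + 49273/37967) = √(89/1728 + 49273/37967) = √(88522807/65606976) = √10082836240107/2733624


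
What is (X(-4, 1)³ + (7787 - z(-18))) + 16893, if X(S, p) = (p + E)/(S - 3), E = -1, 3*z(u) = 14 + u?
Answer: 74044/3 ≈ 24681.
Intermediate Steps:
z(u) = 14/3 + u/3 (z(u) = (14 + u)/3 = 14/3 + u/3)
X(S, p) = (-1 + p)/(-3 + S) (X(S, p) = (p - 1)/(S - 3) = (-1 + p)/(-3 + S))
(X(-4, 1)³ + (7787 - z(-18))) + 16893 = (((-1 + 1)/(-3 - 4))³ + (7787 - (14/3 + (⅓)*(-18)))) + 16893 = ((0/(-7))³ + (7787 - (14/3 - 6))) + 16893 = ((-⅐*0)³ + (7787 - 1*(-4/3))) + 16893 = (0³ + (7787 + 4/3)) + 16893 = (0 + 23365/3) + 16893 = 23365/3 + 16893 = 74044/3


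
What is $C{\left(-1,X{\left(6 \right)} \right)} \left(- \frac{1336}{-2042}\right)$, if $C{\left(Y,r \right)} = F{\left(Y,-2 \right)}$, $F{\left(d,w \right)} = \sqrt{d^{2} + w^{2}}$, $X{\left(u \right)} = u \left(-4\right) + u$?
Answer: $\frac{668 \sqrt{5}}{1021} \approx 1.463$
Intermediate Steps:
$X{\left(u \right)} = - 3 u$ ($X{\left(u \right)} = - 4 u + u = - 3 u$)
$C{\left(Y,r \right)} = \sqrt{4 + Y^{2}}$ ($C{\left(Y,r \right)} = \sqrt{Y^{2} + \left(-2\right)^{2}} = \sqrt{Y^{2} + 4} = \sqrt{4 + Y^{2}}$)
$C{\left(-1,X{\left(6 \right)} \right)} \left(- \frac{1336}{-2042}\right) = \sqrt{4 + \left(-1\right)^{2}} \left(- \frac{1336}{-2042}\right) = \sqrt{4 + 1} \left(\left(-1336\right) \left(- \frac{1}{2042}\right)\right) = \sqrt{5} \cdot \frac{668}{1021} = \frac{668 \sqrt{5}}{1021}$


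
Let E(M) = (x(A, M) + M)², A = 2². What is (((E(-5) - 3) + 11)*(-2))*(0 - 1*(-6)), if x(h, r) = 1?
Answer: -288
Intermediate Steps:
A = 4
E(M) = (1 + M)²
(((E(-5) - 3) + 11)*(-2))*(0 - 1*(-6)) = ((((1 - 5)² - 3) + 11)*(-2))*(0 - 1*(-6)) = ((((-4)² - 3) + 11)*(-2))*(0 + 6) = (((16 - 3) + 11)*(-2))*6 = ((13 + 11)*(-2))*6 = (24*(-2))*6 = -48*6 = -288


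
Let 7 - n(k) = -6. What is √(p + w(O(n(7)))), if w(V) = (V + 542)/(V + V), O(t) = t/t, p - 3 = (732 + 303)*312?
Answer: 3*√143642/2 ≈ 568.50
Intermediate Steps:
n(k) = 13 (n(k) = 7 - 1*(-6) = 7 + 6 = 13)
p = 322923 (p = 3 + (732 + 303)*312 = 3 + 1035*312 = 3 + 322920 = 322923)
O(t) = 1
w(V) = (542 + V)/(2*V) (w(V) = (542 + V)/((2*V)) = (542 + V)*(1/(2*V)) = (542 + V)/(2*V))
√(p + w(O(n(7)))) = √(322923 + (½)*(542 + 1)/1) = √(322923 + (½)*1*543) = √(322923 + 543/2) = √(646389/2) = 3*√143642/2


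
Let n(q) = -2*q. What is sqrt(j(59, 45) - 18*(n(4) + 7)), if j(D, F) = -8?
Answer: sqrt(10) ≈ 3.1623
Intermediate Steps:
sqrt(j(59, 45) - 18*(n(4) + 7)) = sqrt(-8 - 18*(-2*4 + 7)) = sqrt(-8 - 18*(-8 + 7)) = sqrt(-8 - 18*(-1)) = sqrt(-8 + 18) = sqrt(10)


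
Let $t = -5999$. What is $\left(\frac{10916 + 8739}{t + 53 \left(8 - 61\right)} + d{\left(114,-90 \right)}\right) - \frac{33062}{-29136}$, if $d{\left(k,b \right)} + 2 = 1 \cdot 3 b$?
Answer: $- \frac{365024935}{1336614} \approx -273.1$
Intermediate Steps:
$d{\left(k,b \right)} = -2 + 3 b$ ($d{\left(k,b \right)} = -2 + 1 \cdot 3 b = -2 + 3 b$)
$\left(\frac{10916 + 8739}{t + 53 \left(8 - 61\right)} + d{\left(114,-90 \right)}\right) - \frac{33062}{-29136} = \left(\frac{10916 + 8739}{-5999 + 53 \left(8 - 61\right)} + \left(-2 + 3 \left(-90\right)\right)\right) - \frac{33062}{-29136} = \left(\frac{19655}{-5999 + 53 \left(-53\right)} - 272\right) - - \frac{16531}{14568} = \left(\frac{19655}{-5999 - 2809} - 272\right) + \frac{16531}{14568} = \left(\frac{19655}{-8808} - 272\right) + \frac{16531}{14568} = \left(19655 \left(- \frac{1}{8808}\right) - 272\right) + \frac{16531}{14568} = \left(- \frac{19655}{8808} - 272\right) + \frac{16531}{14568} = - \frac{2415431}{8808} + \frac{16531}{14568} = - \frac{365024935}{1336614}$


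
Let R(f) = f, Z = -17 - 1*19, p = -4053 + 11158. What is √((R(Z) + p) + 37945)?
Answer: √45014 ≈ 212.17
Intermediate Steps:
p = 7105
Z = -36 (Z = -17 - 19 = -36)
√((R(Z) + p) + 37945) = √((-36 + 7105) + 37945) = √(7069 + 37945) = √45014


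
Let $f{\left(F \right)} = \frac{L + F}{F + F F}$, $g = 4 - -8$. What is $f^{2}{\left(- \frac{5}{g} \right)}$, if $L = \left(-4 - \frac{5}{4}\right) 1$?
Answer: $\frac{665856}{1225} \approx 543.56$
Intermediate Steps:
$L = - \frac{21}{4}$ ($L = \left(-4 - \frac{5}{4}\right) 1 = \left(- \frac{21}{4}\right) 1 = - \frac{21}{4} \approx -5.25$)
$g = 12$ ($g = 4 + 8 = 12$)
$f{\left(F \right)} = \frac{- \frac{21}{4} + F}{F + F^{2}}$ ($f{\left(F \right)} = \frac{- \frac{21}{4} + F}{F + F F} = \frac{- \frac{21}{4} + F}{F + F^{2}}$)
$f^{2}{\left(- \frac{5}{g} \right)} = \left(\frac{- \frac{21}{4} - \frac{5}{12}}{- \frac{5}{12} \left(1 - \frac{5}{12}\right)}\right)^{2} = \left(\frac{- \frac{21}{4} - \frac{5}{12}}{\left(-5\right) \frac{1}{12} \left(1 - \frac{5}{12}\right)}\right)^{2} = \left(\frac{- \frac{21}{4} - \frac{5}{12}}{\left(- \frac{5}{12}\right) \left(1 - \frac{5}{12}\right)}\right)^{2} = \left(\left(- \frac{12}{5}\right) \frac{1}{\frac{7}{12}} \left(- \frac{17}{3}\right)\right)^{2} = \left(\left(- \frac{12}{5}\right) \frac{12}{7} \left(- \frac{17}{3}\right)\right)^{2} = \left(\frac{816}{35}\right)^{2} = \frac{665856}{1225}$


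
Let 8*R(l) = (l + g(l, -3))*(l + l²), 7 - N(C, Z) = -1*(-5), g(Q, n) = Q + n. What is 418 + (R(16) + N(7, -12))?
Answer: 1406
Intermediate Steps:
N(C, Z) = 2 (N(C, Z) = 7 - (-1)*(-5) = 7 - 1*5 = 7 - 5 = 2)
R(l) = (-3 + 2*l)*(l + l²)/8 (R(l) = ((l + (l - 3))*(l + l²))/8 = ((l + (-3 + l))*(l + l²))/8 = ((-3 + 2*l)*(l + l²))/8 = (-3 + 2*l)*(l + l²)/8)
418 + (R(16) + N(7, -12)) = 418 + ((⅛)*16*(-3 - 1*16 + 2*16²) + 2) = 418 + ((⅛)*16*(-3 - 16 + 2*256) + 2) = 418 + ((⅛)*16*(-3 - 16 + 512) + 2) = 418 + ((⅛)*16*493 + 2) = 418 + (986 + 2) = 418 + 988 = 1406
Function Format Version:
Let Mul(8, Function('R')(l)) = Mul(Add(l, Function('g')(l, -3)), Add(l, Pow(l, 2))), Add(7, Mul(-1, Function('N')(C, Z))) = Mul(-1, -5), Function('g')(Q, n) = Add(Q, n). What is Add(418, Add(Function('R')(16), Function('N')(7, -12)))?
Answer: 1406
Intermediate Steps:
Function('N')(C, Z) = 2 (Function('N')(C, Z) = Add(7, Mul(-1, Mul(-1, -5))) = Add(7, Mul(-1, 5)) = Add(7, -5) = 2)
Function('R')(l) = Mul(Rational(1, 8), Add(-3, Mul(2, l)), Add(l, Pow(l, 2))) (Function('R')(l) = Mul(Rational(1, 8), Mul(Add(l, Add(l, -3)), Add(l, Pow(l, 2)))) = Mul(Rational(1, 8), Mul(Add(l, Add(-3, l)), Add(l, Pow(l, 2)))) = Mul(Rational(1, 8), Mul(Add(-3, Mul(2, l)), Add(l, Pow(l, 2)))) = Mul(Rational(1, 8), Add(-3, Mul(2, l)), Add(l, Pow(l, 2))))
Add(418, Add(Function('R')(16), Function('N')(7, -12))) = Add(418, Add(Mul(Rational(1, 8), 16, Add(-3, Mul(-1, 16), Mul(2, Pow(16, 2)))), 2)) = Add(418, Add(Mul(Rational(1, 8), 16, Add(-3, -16, Mul(2, 256))), 2)) = Add(418, Add(Mul(Rational(1, 8), 16, Add(-3, -16, 512)), 2)) = Add(418, Add(Mul(Rational(1, 8), 16, 493), 2)) = Add(418, Add(986, 2)) = Add(418, 988) = 1406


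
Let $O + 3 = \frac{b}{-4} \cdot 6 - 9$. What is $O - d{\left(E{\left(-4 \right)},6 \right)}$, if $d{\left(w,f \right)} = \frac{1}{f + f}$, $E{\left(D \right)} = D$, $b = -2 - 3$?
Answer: $- \frac{55}{12} \approx -4.5833$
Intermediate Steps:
$b = -5$
$d{\left(w,f \right)} = \frac{1}{2 f}$
$O = - \frac{9}{2}$ ($O = -3 + \left(- \frac{5}{-4} \cdot 6 - 9\right) = -3 + \left(\left(-5\right) \left(- \frac{1}{4}\right) 6 - 9\right) = -3 + \left(\frac{5}{4} \cdot 6 - 9\right) = -3 + \left(\frac{15}{2} - 9\right) = -3 - \frac{3}{2} = - \frac{9}{2} \approx -4.5$)
$O - d{\left(E{\left(-4 \right)},6 \right)} = - \frac{9}{2} - \frac{1}{2 \cdot 6} = - \frac{9}{2} - \frac{1}{2} \cdot \frac{1}{6} = - \frac{9}{2} - \frac{1}{12} = - \frac{55}{12}$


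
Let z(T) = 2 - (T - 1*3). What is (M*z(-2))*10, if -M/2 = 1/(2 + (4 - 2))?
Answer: -35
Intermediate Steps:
M = -1/2 (M = -2/(2 + (4 - 2)) = -2/(2 + 2) = -2/4 = -2*1/4 = -1/2 ≈ -0.50000)
z(T) = 5 - T (z(T) = 2 - (T - 3) = 2 - (-3 + T) = 2 + (3 - T) = 5 - T)
(M*z(-2))*10 = -(5 - 1*(-2))/2*10 = -(5 + 2)/2*10 = -1/2*7*10 = -7/2*10 = -35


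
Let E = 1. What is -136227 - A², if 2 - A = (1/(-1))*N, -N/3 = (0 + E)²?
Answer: -136228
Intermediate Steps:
N = -3 (N = -3*(0 + 1)² = -3*1² = -3*1 = -3)
A = -1 (A = 2 - 1/(-1)*(-3) = 2 - 1*(-1)*(-3) = 2 - (-1)*(-3) = 2 - 1*3 = 2 - 3 = -1)
-136227 - A² = -136227 - 1*(-1)² = -136227 - 1*1 = -136227 - 1 = -136228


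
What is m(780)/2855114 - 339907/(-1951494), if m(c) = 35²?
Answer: 243215953637/1392934460079 ≈ 0.17461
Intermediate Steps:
m(c) = 1225
m(780)/2855114 - 339907/(-1951494) = 1225/2855114 - 339907/(-1951494) = 1225*(1/2855114) - 339907*(-1/1951494) = 1225/2855114 + 339907/1951494 = 243215953637/1392934460079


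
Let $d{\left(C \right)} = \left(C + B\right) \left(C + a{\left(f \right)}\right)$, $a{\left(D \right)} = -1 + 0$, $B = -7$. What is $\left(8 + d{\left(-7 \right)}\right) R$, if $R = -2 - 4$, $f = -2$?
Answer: $-720$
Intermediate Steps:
$a{\left(D \right)} = -1$
$R = -6$
$d{\left(C \right)} = \left(-1 + C\right) \left(-7 + C\right)$ ($d{\left(C \right)} = \left(C - 7\right) \left(C - 1\right) = \left(-7 + C\right) \left(-1 + C\right) = \left(-1 + C\right) \left(-7 + C\right)$)
$\left(8 + d{\left(-7 \right)}\right) R = \left(8 + \left(7 + \left(-7\right)^{2} - -56\right)\right) \left(-6\right) = \left(8 + \left(7 + 49 + 56\right)\right) \left(-6\right) = \left(8 + 112\right) \left(-6\right) = 120 \left(-6\right) = -720$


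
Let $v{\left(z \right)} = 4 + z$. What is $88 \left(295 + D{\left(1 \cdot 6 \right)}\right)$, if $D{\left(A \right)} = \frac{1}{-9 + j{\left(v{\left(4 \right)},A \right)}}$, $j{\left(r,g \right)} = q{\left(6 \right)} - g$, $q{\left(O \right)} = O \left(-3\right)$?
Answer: $\frac{77872}{3} \approx 25957.0$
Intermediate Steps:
$q{\left(O \right)} = - 3 O$
$j{\left(r,g \right)} = -18 - g$ ($j{\left(r,g \right)} = \left(-3\right) 6 - g = -18 - g$)
$D{\left(A \right)} = \frac{1}{-27 - A}$ ($D{\left(A \right)} = \frac{1}{-9 - \left(18 + A\right)} = \frac{1}{-27 - A}$)
$88 \left(295 + D{\left(1 \cdot 6 \right)}\right) = 88 \left(295 - \frac{1}{27 + 1 \cdot 6}\right) = 88 \left(295 - \frac{1}{27 + 6}\right) = 88 \left(295 - \frac{1}{33}\right) = 88 \cdot \frac{9734}{33} = \frac{77872}{3}$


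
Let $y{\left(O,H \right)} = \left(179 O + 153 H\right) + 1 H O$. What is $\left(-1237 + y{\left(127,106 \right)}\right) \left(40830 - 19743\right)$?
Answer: $1079148312$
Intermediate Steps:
$y{\left(O,H \right)} = 153 H + 179 O + H O$ ($y{\left(O,H \right)} = \left(153 H + 179 O\right) + H O = 153 H + 179 O + H O$)
$\left(-1237 + y{\left(127,106 \right)}\right) \left(40830 - 19743\right) = \left(-1237 + \left(153 \cdot 106 + 179 \cdot 127 + 106 \cdot 127\right)\right) \left(40830 - 19743\right) = \left(-1237 + \left(16218 + 22733 + 13462\right)\right) 21087 = \left(-1237 + 52413\right) 21087 = 51176 \cdot 21087 = 1079148312$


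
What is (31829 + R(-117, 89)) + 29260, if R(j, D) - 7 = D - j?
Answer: 61302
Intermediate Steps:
R(j, D) = 7 + D - j (R(j, D) = 7 + (D - j) = 7 + D - j)
(31829 + R(-117, 89)) + 29260 = (31829 + (7 + 89 - 1*(-117))) + 29260 = (31829 + (7 + 89 + 117)) + 29260 = (31829 + 213) + 29260 = 32042 + 29260 = 61302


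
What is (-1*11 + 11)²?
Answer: 0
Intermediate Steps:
(-1*11 + 11)² = (-11 + 11)² = 0² = 0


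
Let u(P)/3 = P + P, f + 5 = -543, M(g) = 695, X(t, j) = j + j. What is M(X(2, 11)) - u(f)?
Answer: 3983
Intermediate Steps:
X(t, j) = 2*j
f = -548 (f = -5 - 543 = -548)
u(P) = 6*P (u(P) = 3*(P + P) = 3*(2*P) = 6*P)
M(X(2, 11)) - u(f) = 695 - 6*(-548) = 695 - 1*(-3288) = 695 + 3288 = 3983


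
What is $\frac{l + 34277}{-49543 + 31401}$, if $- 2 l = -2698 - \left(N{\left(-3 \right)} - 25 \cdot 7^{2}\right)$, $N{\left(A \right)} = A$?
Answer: $- \frac{17506}{9071} \approx -1.9299$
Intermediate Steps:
$l = 735$ ($l = - \frac{-2698 - \left(-3 - 25 \cdot 7^{2}\right)}{2} = - \frac{-2698 - \left(-3 - 1225\right)}{2} = - \frac{-2698 - -1228}{2} = - \frac{-2698 + 1228}{2} = \left(- \frac{1}{2}\right) \left(-1470\right) = 735$)
$\frac{l + 34277}{-49543 + 31401} = \frac{735 + 34277}{-49543 + 31401} = \frac{35012}{-18142} = 35012 \left(- \frac{1}{18142}\right) = - \frac{17506}{9071}$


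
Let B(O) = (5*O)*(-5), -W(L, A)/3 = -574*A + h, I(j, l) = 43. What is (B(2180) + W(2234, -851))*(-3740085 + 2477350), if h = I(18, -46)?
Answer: 1919421599485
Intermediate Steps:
h = 43
W(L, A) = -129 + 1722*A (W(L, A) = -3*(-574*A + 43) = -3*(43 - 574*A) = -129 + 1722*A)
B(O) = -25*O
(B(2180) + W(2234, -851))*(-3740085 + 2477350) = (-25*2180 + (-129 + 1722*(-851)))*(-3740085 + 2477350) = (-54500 + (-129 - 1465422))*(-1262735) = (-54500 - 1465551)*(-1262735) = -1520051*(-1262735) = 1919421599485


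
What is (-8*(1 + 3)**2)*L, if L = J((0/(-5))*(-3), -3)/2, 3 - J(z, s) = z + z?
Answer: -192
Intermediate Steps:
J(z, s) = 3 - 2*z (J(z, s) = 3 - (z + z) = 3 - 2*z)
L = 3/2 (L = (3 - 2*0/(-5)*(-3))/2 = (3 - 2*(-1/5*0)*(-3))*(1/2) = (3 - 0*(-3))*(1/2) = (3 - 2*0)*(1/2) = (3 + 0)*(1/2) = 3*(1/2) = 3/2 ≈ 1.5000)
(-8*(1 + 3)**2)*L = -8*(1 + 3)**2*(3/2) = -8*4**2*(3/2) = -8*16*(3/2) = -128*3/2 = -192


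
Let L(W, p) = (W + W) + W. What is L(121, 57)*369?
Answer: 133947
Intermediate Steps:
L(W, p) = 3*W (L(W, p) = 2*W + W = 3*W)
L(121, 57)*369 = (3*121)*369 = 363*369 = 133947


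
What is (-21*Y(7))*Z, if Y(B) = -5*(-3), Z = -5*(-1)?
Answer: -1575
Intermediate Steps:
Z = 5
Y(B) = 15
(-21*Y(7))*Z = -21*15*5 = -315*5 = -1575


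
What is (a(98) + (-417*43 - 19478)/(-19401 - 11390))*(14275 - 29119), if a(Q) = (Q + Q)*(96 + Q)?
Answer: -17379865729692/30791 ≈ -5.6445e+8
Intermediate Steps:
a(Q) = 2*Q*(96 + Q) (a(Q) = (2*Q)*(96 + Q) = 2*Q*(96 + Q))
(a(98) + (-417*43 - 19478)/(-19401 - 11390))*(14275 - 29119) = (2*98*(96 + 98) + (-417*43 - 19478)/(-19401 - 11390))*(14275 - 29119) = (2*98*194 + (-17931 - 19478)/(-30791))*(-14844) = (38024 - 37409*(-1/30791))*(-14844) = (38024 + 37409/30791)*(-14844) = (1170834393/30791)*(-14844) = -17379865729692/30791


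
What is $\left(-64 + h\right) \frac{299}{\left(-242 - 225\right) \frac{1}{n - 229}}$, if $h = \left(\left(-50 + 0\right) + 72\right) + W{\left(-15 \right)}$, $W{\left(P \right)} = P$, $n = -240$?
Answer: $- \frac{7993167}{467} \approx -17116.0$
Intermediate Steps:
$h = 7$ ($h = \left(\left(-50 + 0\right) + 72\right) - 15 = \left(-50 + 72\right) - 15 = 22 - 15 = 7$)
$\left(-64 + h\right) \frac{299}{\left(-242 - 225\right) \frac{1}{n - 229}} = \left(-64 + 7\right) \frac{299}{\left(-242 - 225\right) \frac{1}{-240 - 229}} = - 57 \frac{299}{\left(-467\right) \frac{1}{-469}} = - 57 \frac{299}{\left(-467\right) \left(- \frac{1}{469}\right)} = - 57 \frac{299}{\frac{467}{469}} = - 57 \cdot 299 \cdot \frac{469}{467} = \left(-57\right) \frac{140231}{467} = - \frac{7993167}{467}$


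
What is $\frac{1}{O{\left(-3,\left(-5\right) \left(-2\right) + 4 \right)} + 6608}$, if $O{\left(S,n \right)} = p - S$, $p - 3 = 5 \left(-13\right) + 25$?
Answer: $\frac{1}{6574} \approx 0.00015211$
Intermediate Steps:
$p = -37$ ($p = 3 + \left(5 \left(-13\right) + 25\right) = 3 + \left(-65 + 25\right) = 3 - 40 = -37$)
$O{\left(S,n \right)} = -37 - S$
$\frac{1}{O{\left(-3,\left(-5\right) \left(-2\right) + 4 \right)} + 6608} = \frac{1}{\left(-37 - -3\right) + 6608} = \frac{1}{\left(-37 + 3\right) + 6608} = \frac{1}{-34 + 6608} = \frac{1}{6574}$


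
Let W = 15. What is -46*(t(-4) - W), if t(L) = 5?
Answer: 460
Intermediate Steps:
-46*(t(-4) - W) = -46*(5 - 1*15) = -46*(5 - 15) = -46*(-10) = 460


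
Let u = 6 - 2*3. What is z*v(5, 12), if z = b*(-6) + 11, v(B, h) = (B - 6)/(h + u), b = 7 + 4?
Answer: 55/12 ≈ 4.5833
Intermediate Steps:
b = 11
u = 0 (u = 6 - 2*3 = 6 - 6 = 0)
v(B, h) = (-6 + B)/h (v(B, h) = (B - 6)/(h + 0) = (-6 + B)/h)
z = -55 (z = 11*(-6) + 11 = -66 + 11 = -55)
z*v(5, 12) = -55*(-6 + 5)/12 = -55*(-1)/12 = -55*(-1/12) = 55/12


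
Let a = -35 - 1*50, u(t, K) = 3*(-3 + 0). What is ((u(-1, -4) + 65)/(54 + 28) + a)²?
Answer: 11950849/1681 ≈ 7109.4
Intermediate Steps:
u(t, K) = -9 (u(t, K) = 3*(-3) = -9)
a = -85 (a = -35 - 50 = -85)
((u(-1, -4) + 65)/(54 + 28) + a)² = ((-9 + 65)/(54 + 28) - 85)² = (56/82 - 85)² = (56*(1/82) - 85)² = (28/41 - 85)² = (-3457/41)² = 11950849/1681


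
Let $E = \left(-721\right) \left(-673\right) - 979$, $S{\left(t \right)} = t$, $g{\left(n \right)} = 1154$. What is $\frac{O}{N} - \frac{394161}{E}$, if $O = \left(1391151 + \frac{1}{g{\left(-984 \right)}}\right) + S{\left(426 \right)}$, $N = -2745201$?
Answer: $- \frac{56287244360855}{42613840224231} \approx -1.3209$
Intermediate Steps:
$O = \frac{1605879859}{1154}$ ($O = \left(1391151 + \frac{1}{1154}\right) + 426 = \frac{1605388255}{1154} + 426 = \frac{1605879859}{1154} \approx 1.3916 \cdot 10^{6}$)
$E = 484254$ ($E = 485233 - 979 = 484254$)
$\frac{O}{N} - \frac{394161}{E} = \frac{1605879859}{1154 \left(-2745201\right)} - \frac{394161}{484254} = \frac{1605879859}{1154} \left(- \frac{1}{2745201}\right) - \frac{131387}{161418} = - \frac{1605879859}{3167961954} - \frac{131387}{161418} = - \frac{56287244360855}{42613840224231}$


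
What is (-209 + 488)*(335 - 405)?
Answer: -19530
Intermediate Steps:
(-209 + 488)*(335 - 405) = 279*(-70) = -19530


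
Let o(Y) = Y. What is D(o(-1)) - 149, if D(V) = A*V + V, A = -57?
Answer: -93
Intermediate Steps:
D(V) = -56*V (D(V) = -57*V + V = -56*V)
D(o(-1)) - 149 = -56*(-1) - 149 = 56 - 149 = -93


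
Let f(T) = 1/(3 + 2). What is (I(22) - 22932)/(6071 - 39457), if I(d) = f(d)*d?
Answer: 57319/83465 ≈ 0.68674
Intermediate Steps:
f(T) = ⅕ (f(T) = 1/5 = ⅕)
I(d) = d/5
(I(22) - 22932)/(6071 - 39457) = ((⅕)*22 - 22932)/(6071 - 39457) = (22/5 - 22932)/(-33386) = -114638/5*(-1/33386) = 57319/83465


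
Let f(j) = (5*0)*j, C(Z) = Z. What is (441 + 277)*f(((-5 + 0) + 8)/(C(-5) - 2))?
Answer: 0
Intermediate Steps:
f(j) = 0 (f(j) = 0*j = 0)
(441 + 277)*f(((-5 + 0) + 8)/(C(-5) - 2)) = (441 + 277)*0 = 718*0 = 0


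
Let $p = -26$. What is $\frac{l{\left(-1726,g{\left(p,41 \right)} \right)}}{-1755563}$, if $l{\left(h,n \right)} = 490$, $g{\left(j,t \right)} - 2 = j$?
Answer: $- \frac{490}{1755563} \approx -0.00027911$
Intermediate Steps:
$g{\left(j,t \right)} = 2 + j$
$\frac{l{\left(-1726,g{\left(p,41 \right)} \right)}}{-1755563} = \frac{490}{-1755563} = 490 \left(- \frac{1}{1755563}\right) = - \frac{490}{1755563}$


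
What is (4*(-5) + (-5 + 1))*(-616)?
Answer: 14784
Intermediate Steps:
(4*(-5) + (-5 + 1))*(-616) = (-20 - 4)*(-616) = -24*(-616) = 14784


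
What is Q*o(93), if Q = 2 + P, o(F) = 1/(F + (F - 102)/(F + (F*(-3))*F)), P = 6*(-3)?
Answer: -137888/801477 ≈ -0.17204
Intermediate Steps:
P = -18
o(F) = 1/(F + (-102 + F)/(F - 3*F**2)) (o(F) = 1/(F + (-102 + F)/(F + (-3*F)*F)) = 1/(F + (-102 + F)/(F - 3*F**2)))
Q = -16 (Q = 2 - 18 = -16)
Q*o(93) = -1488*(-1 + 3*93)/(102 - 1*93 - 1*93**2 + 3*93**3) = -1488*(-1 + 279)/(102 - 93 - 1*8649 + 3*804357) = -1488*278/(102 - 93 - 8649 + 2413071) = -1488*278/2404431 = -16*8618/801477 = -137888/801477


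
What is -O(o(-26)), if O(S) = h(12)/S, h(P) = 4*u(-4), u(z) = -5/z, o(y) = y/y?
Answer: -5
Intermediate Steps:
o(y) = 1
h(P) = 5 (h(P) = 4*(-5/(-4)) = 4*(-5*(-¼)) = 4*(5/4) = 5)
O(S) = 5/S
-O(o(-26)) = -5/1 = -5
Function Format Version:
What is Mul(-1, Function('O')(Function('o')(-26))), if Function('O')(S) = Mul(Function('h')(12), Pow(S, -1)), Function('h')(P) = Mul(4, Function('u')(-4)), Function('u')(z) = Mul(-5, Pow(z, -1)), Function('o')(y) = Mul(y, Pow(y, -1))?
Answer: -5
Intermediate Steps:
Function('o')(y) = 1
Function('h')(P) = 5 (Function('h')(P) = Mul(4, Mul(-5, Pow(-4, -1))) = Mul(4, Mul(-5, Rational(-1, 4))) = Mul(4, Rational(5, 4)) = 5)
Function('O')(S) = Mul(5, Pow(S, -1))
Mul(-1, Function('O')(Function('o')(-26))) = Mul(-1, Mul(5, Pow(1, -1))) = Mul(-1, Mul(5, 1)) = Mul(-1, 5) = -5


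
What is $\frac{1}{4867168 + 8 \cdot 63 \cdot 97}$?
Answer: $\frac{1}{4916056} \approx 2.0342 \cdot 10^{-7}$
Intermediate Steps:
$\frac{1}{4867168 + 8 \cdot 63 \cdot 97} = \frac{1}{4867168 + 504 \cdot 97} = \frac{1}{4867168 + 48888} = \frac{1}{4916056}$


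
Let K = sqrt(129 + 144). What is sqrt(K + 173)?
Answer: sqrt(173 + sqrt(273)) ≈ 13.767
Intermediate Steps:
K = sqrt(273) ≈ 16.523
sqrt(K + 173) = sqrt(sqrt(273) + 173) = sqrt(173 + sqrt(273))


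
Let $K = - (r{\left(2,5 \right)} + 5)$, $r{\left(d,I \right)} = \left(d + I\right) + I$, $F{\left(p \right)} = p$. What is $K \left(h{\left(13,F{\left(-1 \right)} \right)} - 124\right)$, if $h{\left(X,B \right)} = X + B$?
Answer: $1904$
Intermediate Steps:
$r{\left(d,I \right)} = d + 2 I$ ($r{\left(d,I \right)} = \left(I + d\right) + I = d + 2 I$)
$K = -17$ ($K = - (\left(2 + 2 \cdot 5\right) + 5) = - (\left(2 + 10\right) + 5) = - (12 + 5) = \left(-1\right) 17 = -17$)
$h{\left(X,B \right)} = B + X$
$K \left(h{\left(13,F{\left(-1 \right)} \right)} - 124\right) = - 17 \left(\left(-1 + 13\right) - 124\right) = - 17 \left(12 - 124\right) = \left(-17\right) \left(-112\right) = 1904$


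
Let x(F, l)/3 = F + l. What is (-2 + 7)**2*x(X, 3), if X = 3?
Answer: 450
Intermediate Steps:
x(F, l) = 3*F + 3*l (x(F, l) = 3*(F + l) = 3*F + 3*l)
(-2 + 7)**2*x(X, 3) = (-2 + 7)**2*(3*3 + 3*3) = 5**2*(9 + 9) = 25*18 = 450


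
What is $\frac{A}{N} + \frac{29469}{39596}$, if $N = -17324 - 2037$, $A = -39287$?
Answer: $\frac{111903019}{40348324} \approx 2.7734$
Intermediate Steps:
$N = -19361$
$\frac{A}{N} + \frac{29469}{39596} = - \frac{39287}{-19361} + \frac{29469}{39596} = \left(-39287\right) \left(- \frac{1}{19361}\right) + 29469 \cdot \frac{1}{39596} = \frac{39287}{19361} + \frac{1551}{2084} = \frac{111903019}{40348324}$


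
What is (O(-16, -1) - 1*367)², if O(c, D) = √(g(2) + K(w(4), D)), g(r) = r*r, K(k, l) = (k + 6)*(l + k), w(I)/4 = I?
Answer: (367 - √334)² ≈ 1.2161e+5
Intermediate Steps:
w(I) = 4*I
K(k, l) = (6 + k)*(k + l)
g(r) = r²
O(c, D) = √(356 + 22*D) (O(c, D) = √(2² + ((4*4)² + 6*(4*4) + 6*D + (4*4)*D)) = √(4 + (16² + 6*16 + 6*D + 16*D)) = √(4 + (256 + 96 + 6*D + 16*D)) = √(4 + (352 + 22*D)) = √(356 + 22*D))
(O(-16, -1) - 1*367)² = (√(356 + 22*(-1)) - 1*367)² = (√(356 - 22) - 367)² = (√334 - 367)² = (-367 + √334)²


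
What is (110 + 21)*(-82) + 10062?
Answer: -680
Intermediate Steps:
(110 + 21)*(-82) + 10062 = 131*(-82) + 10062 = -10742 + 10062 = -680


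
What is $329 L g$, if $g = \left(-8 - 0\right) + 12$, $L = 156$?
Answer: $205296$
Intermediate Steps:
$g = 4$ ($g = \left(-8 + 0\right) + 12 = -8 + 12 = 4$)
$329 L g = 329 \cdot 156 \cdot 4 = 51324 \cdot 4 = 205296$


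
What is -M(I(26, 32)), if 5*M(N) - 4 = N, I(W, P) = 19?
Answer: -23/5 ≈ -4.6000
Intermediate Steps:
M(N) = ⅘ + N/5
-M(I(26, 32)) = -(⅘ + (⅕)*19) = -(⅘ + 19/5) = -1*23/5 = -23/5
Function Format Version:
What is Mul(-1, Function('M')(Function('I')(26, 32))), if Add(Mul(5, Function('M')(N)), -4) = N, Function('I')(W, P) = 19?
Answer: Rational(-23, 5) ≈ -4.6000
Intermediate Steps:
Function('M')(N) = Add(Rational(4, 5), Mul(Rational(1, 5), N))
Mul(-1, Function('M')(Function('I')(26, 32))) = Mul(-1, Add(Rational(4, 5), Mul(Rational(1, 5), 19))) = Mul(-1, Add(Rational(4, 5), Rational(19, 5))) = Mul(-1, Rational(23, 5)) = Rational(-23, 5)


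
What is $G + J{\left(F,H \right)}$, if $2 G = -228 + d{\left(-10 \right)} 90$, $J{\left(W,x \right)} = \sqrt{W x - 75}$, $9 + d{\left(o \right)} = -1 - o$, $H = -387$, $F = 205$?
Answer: $-114 + i \sqrt{79410} \approx -114.0 + 281.8 i$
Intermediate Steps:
$d{\left(o \right)} = -10 - o$ ($d{\left(o \right)} = -9 - \left(1 + o\right) = -10 - o$)
$J{\left(W,x \right)} = \sqrt{-75 + W x}$
$G = -114$ ($G = \frac{-228 + \left(-10 - -10\right) 90}{2} = \frac{-228 + \left(-10 + 10\right) 90}{2} = \frac{-228 + 0 \cdot 90}{2} = \frac{-228 + 0}{2} = \frac{1}{2} \left(-228\right) = -114$)
$G + J{\left(F,H \right)} = -114 + \sqrt{-75 + 205 \left(-387\right)} = -114 + \sqrt{-75 - 79335} = -114 + \sqrt{-79410} = -114 + i \sqrt{79410}$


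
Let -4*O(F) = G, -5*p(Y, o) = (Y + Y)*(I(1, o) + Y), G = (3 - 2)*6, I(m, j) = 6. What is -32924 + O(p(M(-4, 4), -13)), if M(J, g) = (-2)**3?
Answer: -65851/2 ≈ -32926.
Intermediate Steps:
M(J, g) = -8
G = 6 (G = 1*6 = 6)
p(Y, o) = -2*Y*(6 + Y)/5 (p(Y, o) = -(Y + Y)*(6 + Y)/5 = -2*Y*(6 + Y)/5)
O(F) = -3/2 (O(F) = -1/4*6 = -3/2)
-32924 + O(p(M(-4, 4), -13)) = -32924 - 3/2 = -65851/2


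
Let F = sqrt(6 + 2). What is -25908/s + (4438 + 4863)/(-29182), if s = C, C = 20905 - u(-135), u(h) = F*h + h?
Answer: -500581493551/322851992890 + 174879*sqrt(2)/11063395 ≈ -1.5281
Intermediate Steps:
F = 2*sqrt(2) (F = sqrt(8) = 2*sqrt(2) ≈ 2.8284)
u(h) = h + 2*h*sqrt(2) (u(h) = (2*sqrt(2))*h + h = 2*h*sqrt(2) + h = h + 2*h*sqrt(2))
C = 21040 + 270*sqrt(2) (C = 20905 - (-135)*(1 + 2*sqrt(2)) = 20905 - (-135 - 270*sqrt(2)) = 20905 + (135 + 270*sqrt(2)) = 21040 + 270*sqrt(2) ≈ 21422.)
s = 21040 + 270*sqrt(2) ≈ 21422.
-25908/s + (4438 + 4863)/(-29182) = -25908/(21040 + 270*sqrt(2)) + (4438 + 4863)/(-29182) = -25908/(21040 + 270*sqrt(2)) + 9301*(-1/29182) = -25908/(21040 + 270*sqrt(2)) - 9301/29182 = -9301/29182 - 25908/(21040 + 270*sqrt(2))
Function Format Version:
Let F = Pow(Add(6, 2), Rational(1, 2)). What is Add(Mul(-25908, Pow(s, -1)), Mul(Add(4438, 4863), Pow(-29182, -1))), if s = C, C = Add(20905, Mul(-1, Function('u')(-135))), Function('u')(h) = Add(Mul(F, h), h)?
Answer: Add(Rational(-500581493551, 322851992890), Mul(Rational(174879, 11063395), Pow(2, Rational(1, 2)))) ≈ -1.5281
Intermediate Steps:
F = Mul(2, Pow(2, Rational(1, 2))) (F = Pow(8, Rational(1, 2)) = Mul(2, Pow(2, Rational(1, 2))) ≈ 2.8284)
Function('u')(h) = Add(h, Mul(2, h, Pow(2, Rational(1, 2)))) (Function('u')(h) = Add(Mul(Mul(2, Pow(2, Rational(1, 2))), h), h) = Add(Mul(2, h, Pow(2, Rational(1, 2))), h) = Add(h, Mul(2, h, Pow(2, Rational(1, 2)))))
C = Add(21040, Mul(270, Pow(2, Rational(1, 2)))) (C = Add(20905, Mul(-1, Mul(-135, Add(1, Mul(2, Pow(2, Rational(1, 2))))))) = Add(20905, Mul(-1, Add(-135, Mul(-270, Pow(2, Rational(1, 2)))))) = Add(20905, Add(135, Mul(270, Pow(2, Rational(1, 2))))) = Add(21040, Mul(270, Pow(2, Rational(1, 2)))) ≈ 21422.)
s = Add(21040, Mul(270, Pow(2, Rational(1, 2)))) ≈ 21422.
Add(Mul(-25908, Pow(s, -1)), Mul(Add(4438, 4863), Pow(-29182, -1))) = Add(Mul(-25908, Pow(Add(21040, Mul(270, Pow(2, Rational(1, 2)))), -1)), Mul(Add(4438, 4863), Pow(-29182, -1))) = Add(Mul(-25908, Pow(Add(21040, Mul(270, Pow(2, Rational(1, 2)))), -1)), Mul(9301, Rational(-1, 29182))) = Add(Mul(-25908, Pow(Add(21040, Mul(270, Pow(2, Rational(1, 2)))), -1)), Rational(-9301, 29182)) = Add(Rational(-9301, 29182), Mul(-25908, Pow(Add(21040, Mul(270, Pow(2, Rational(1, 2)))), -1)))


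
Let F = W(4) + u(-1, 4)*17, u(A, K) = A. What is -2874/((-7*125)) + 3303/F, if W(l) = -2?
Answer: -2835519/16625 ≈ -170.56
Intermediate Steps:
F = -19 (F = -2 - 1*17 = -2 - 17 = -19)
-2874/((-7*125)) + 3303/F = -2874/((-7*125)) + 3303/(-19) = -2874/(-875) + 3303*(-1/19) = -2874*(-1/875) - 3303/19 = 2874/875 - 3303/19 = -2835519/16625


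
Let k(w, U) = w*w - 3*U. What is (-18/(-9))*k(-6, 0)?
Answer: 72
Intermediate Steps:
k(w, U) = w² - 3*U
(-18/(-9))*k(-6, 0) = (-18/(-9))*((-6)² - 3*0) = (-18*(-⅑))*(36 + 0) = 2*36 = 72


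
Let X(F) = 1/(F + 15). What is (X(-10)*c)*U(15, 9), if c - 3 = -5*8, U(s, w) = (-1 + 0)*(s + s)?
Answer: 222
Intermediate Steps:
U(s, w) = -2*s
X(F) = 1/(15 + F)
c = -37 (c = 3 - 5*8 = 3 - 40 = -37)
(X(-10)*c)*U(15, 9) = (-37/(15 - 10))*(-2*15) = (-37/5)*(-30) = ((1/5)*(-37))*(-30) = -37/5*(-30) = 222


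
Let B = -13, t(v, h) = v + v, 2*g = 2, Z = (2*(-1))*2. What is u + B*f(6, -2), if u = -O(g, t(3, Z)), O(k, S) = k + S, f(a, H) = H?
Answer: 19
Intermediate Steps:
Z = -4 (Z = -2*2 = -4)
g = 1 (g = (½)*2 = 1)
t(v, h) = 2*v
O(k, S) = S + k
u = -7 (u = -(2*3 + 1) = -(6 + 1) = -1*7 = -7)
u + B*f(6, -2) = -7 - 13*(-2) = -7 + 26 = 19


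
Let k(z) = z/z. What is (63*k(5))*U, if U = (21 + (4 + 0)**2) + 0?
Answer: 2331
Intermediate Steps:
k(z) = 1
U = 37 (U = (21 + 4**2) + 0 = (21 + 16) + 0 = 37 + 0 = 37)
(63*k(5))*U = (63*1)*37 = 63*37 = 2331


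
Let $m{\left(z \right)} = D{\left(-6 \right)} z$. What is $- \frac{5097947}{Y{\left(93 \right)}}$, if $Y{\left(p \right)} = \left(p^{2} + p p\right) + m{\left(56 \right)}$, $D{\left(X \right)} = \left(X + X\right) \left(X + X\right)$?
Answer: $- \frac{5097947}{25362} \approx -201.01$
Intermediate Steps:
$D{\left(X \right)} = 4 X^{2}$ ($D{\left(X \right)} = 2 X 2 X = 4 X^{2}$)
$m{\left(z \right)} = 144 z$ ($m{\left(z \right)} = 4 \left(-6\right)^{2} z = 4 \cdot 36 z = 144 z$)
$Y{\left(p \right)} = 8064 + 2 p^{2}$ ($Y{\left(p \right)} = \left(p^{2} + p p\right) + 144 \cdot 56 = \left(p^{2} + p^{2}\right) + 8064 = 2 p^{2} + 8064 = 8064 + 2 p^{2}$)
$- \frac{5097947}{Y{\left(93 \right)}} = - \frac{5097947}{8064 + 2 \cdot 93^{2}} = - \frac{5097947}{8064 + 2 \cdot 8649} = - \frac{5097947}{8064 + 17298} = - \frac{5097947}{25362}$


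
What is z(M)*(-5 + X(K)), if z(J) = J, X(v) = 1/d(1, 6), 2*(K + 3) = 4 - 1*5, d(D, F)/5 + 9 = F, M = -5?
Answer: 76/3 ≈ 25.333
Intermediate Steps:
d(D, F) = -45 + 5*F
K = -7/2 (K = -3 + (4 - 1*5)/2 = -3 + (4 - 5)/2 = -3 + (½)*(-1) = -3 - ½ = -7/2 ≈ -3.5000)
X(v) = -1/15 (X(v) = 1/(-45 + 5*6) = 1/(-45 + 30) = 1/(-15) = 1*(-1/15) = -1/15)
z(M)*(-5 + X(K)) = -5*(-5 - 1/15) = -5*(-76/15) = 76/3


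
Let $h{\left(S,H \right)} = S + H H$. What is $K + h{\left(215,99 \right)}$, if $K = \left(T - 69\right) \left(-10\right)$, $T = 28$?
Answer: $10426$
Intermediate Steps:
$h{\left(S,H \right)} = S + H^{2}$
$K = 410$ ($K = \left(28 - 69\right) \left(-10\right) = \left(-41\right) \left(-10\right) = 410$)
$K + h{\left(215,99 \right)} = 410 + \left(215 + 99^{2}\right) = 410 + \left(215 + 9801\right) = 410 + 10016 = 10426$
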